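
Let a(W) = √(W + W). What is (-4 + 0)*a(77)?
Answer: -4*√154 ≈ -49.639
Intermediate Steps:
a(W) = √2*√W (a(W) = √(2*W) = √2*√W)
(-4 + 0)*a(77) = (-4 + 0)*(√2*√77) = -4*√154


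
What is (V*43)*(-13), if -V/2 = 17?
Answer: 19006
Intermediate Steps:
V = -34 (V = -2*17 = -34)
(V*43)*(-13) = -34*43*(-13) = -1462*(-13) = 19006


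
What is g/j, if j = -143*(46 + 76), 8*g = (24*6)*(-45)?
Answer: 405/8723 ≈ 0.046429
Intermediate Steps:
g = -810 (g = ((24*6)*(-45))/8 = (144*(-45))/8 = (1/8)*(-6480) = -810)
j = -17446 (j = -143*122 = -17446)
g/j = -810/(-17446) = -810*(-1/17446) = 405/8723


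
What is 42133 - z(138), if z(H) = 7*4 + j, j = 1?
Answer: 42104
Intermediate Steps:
z(H) = 29 (z(H) = 7*4 + 1 = 28 + 1 = 29)
42133 - z(138) = 42133 - 1*29 = 42133 - 29 = 42104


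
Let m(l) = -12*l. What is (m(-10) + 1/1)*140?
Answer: 16940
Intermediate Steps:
(m(-10) + 1/1)*140 = (-12*(-10) + 1/1)*140 = (120 + 1)*140 = 121*140 = 16940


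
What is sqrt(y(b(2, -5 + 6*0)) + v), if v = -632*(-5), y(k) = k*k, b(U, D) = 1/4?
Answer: sqrt(50561)/4 ≈ 56.214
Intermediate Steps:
b(U, D) = 1/4
y(k) = k**2
v = 3160
sqrt(y(b(2, -5 + 6*0)) + v) = sqrt((1/4)**2 + 3160) = sqrt(1/16 + 3160) = sqrt(50561/16) = sqrt(50561)/4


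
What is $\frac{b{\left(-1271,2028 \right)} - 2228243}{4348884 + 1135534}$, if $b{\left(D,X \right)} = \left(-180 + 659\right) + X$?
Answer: $- \frac{1112868}{2742209} \approx -0.40583$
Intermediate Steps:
$b{\left(D,X \right)} = 479 + X$
$\frac{b{\left(-1271,2028 \right)} - 2228243}{4348884 + 1135534} = \frac{\left(479 + 2028\right) - 2228243}{4348884 + 1135534} = \frac{2507 - 2228243}{5484418} = \left(-2225736\right) \frac{1}{5484418} = - \frac{1112868}{2742209}$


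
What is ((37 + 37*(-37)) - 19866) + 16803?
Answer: -4395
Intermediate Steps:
((37 + 37*(-37)) - 19866) + 16803 = ((37 - 1369) - 19866) + 16803 = (-1332 - 19866) + 16803 = -21198 + 16803 = -4395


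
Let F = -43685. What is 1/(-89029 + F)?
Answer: -1/132714 ≈ -7.5350e-6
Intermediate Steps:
1/(-89029 + F) = 1/(-89029 - 43685) = 1/(-132714) = -1/132714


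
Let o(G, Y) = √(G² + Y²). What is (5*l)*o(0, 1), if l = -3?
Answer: -15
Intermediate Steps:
(5*l)*o(0, 1) = (5*(-3))*√(0² + 1²) = -15*√(0 + 1) = -15*√1 = -15*1 = -15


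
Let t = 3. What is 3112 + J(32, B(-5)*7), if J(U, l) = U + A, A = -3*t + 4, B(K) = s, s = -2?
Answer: 3139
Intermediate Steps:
B(K) = -2
A = -5 (A = -3*3 + 4 = -9 + 4 = -5)
J(U, l) = -5 + U (J(U, l) = U - 5 = -5 + U)
3112 + J(32, B(-5)*7) = 3112 + (-5 + 32) = 3112 + 27 = 3139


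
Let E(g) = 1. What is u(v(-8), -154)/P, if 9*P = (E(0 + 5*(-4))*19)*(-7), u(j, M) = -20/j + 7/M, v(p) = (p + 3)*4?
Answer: -27/418 ≈ -0.064593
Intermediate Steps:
v(p) = 12 + 4*p (v(p) = (3 + p)*4 = 12 + 4*p)
P = -133/9 (P = ((1*19)*(-7))/9 = (19*(-7))/9 = (1/9)*(-133) = -133/9 ≈ -14.778)
u(v(-8), -154)/P = (-20/(12 + 4*(-8)) + 7/(-154))/(-133/9) = (-20/(12 - 32) + 7*(-1/154))*(-9/133) = (-20/(-20) - 1/22)*(-9/133) = (-20*(-1/20) - 1/22)*(-9/133) = (1 - 1/22)*(-9/133) = (21/22)*(-9/133) = -27/418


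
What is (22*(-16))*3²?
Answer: -3168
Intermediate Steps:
(22*(-16))*3² = -352*9 = -3168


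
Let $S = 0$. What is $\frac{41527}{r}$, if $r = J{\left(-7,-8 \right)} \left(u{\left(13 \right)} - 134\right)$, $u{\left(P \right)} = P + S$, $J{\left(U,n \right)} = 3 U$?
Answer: $\frac{41527}{2541} \approx 16.343$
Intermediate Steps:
$u{\left(P \right)} = P$ ($u{\left(P \right)} = P + 0 = P$)
$r = 2541$ ($r = 3 \left(-7\right) \left(13 - 134\right) = \left(-21\right) \left(-121\right) = 2541$)
$\frac{41527}{r} = \frac{41527}{2541}$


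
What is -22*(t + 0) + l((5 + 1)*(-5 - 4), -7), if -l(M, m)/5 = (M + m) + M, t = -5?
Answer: 685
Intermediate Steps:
l(M, m) = -10*M - 5*m (l(M, m) = -5*((M + m) + M) = -5*(m + 2*M) = -10*M - 5*m)
-22*(t + 0) + l((5 + 1)*(-5 - 4), -7) = -22*(-5 + 0) + (-10*(5 + 1)*(-5 - 4) - 5*(-7)) = -22*(-5) + (-60*(-9) + 35) = 110 + (-10*(-54) + 35) = 110 + (540 + 35) = 110 + 575 = 685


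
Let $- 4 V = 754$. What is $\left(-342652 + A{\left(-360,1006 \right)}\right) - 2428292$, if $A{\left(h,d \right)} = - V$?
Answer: $- \frac{5541511}{2} \approx -2.7708 \cdot 10^{6}$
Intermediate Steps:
$V = - \frac{377}{2}$ ($V = \left(- \frac{1}{4}\right) 754 = - \frac{377}{2} \approx -188.5$)
$A{\left(h,d \right)} = \frac{377}{2}$ ($A{\left(h,d \right)} = \left(-1\right) \left(- \frac{377}{2}\right) = \frac{377}{2}$)
$\left(-342652 + A{\left(-360,1006 \right)}\right) - 2428292 = \left(-342652 + \frac{377}{2}\right) - 2428292 = - \frac{684927}{2} - 2428292 = - \frac{5541511}{2}$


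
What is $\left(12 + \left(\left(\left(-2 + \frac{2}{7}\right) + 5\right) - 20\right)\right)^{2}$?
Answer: $\frac{1089}{49} \approx 22.224$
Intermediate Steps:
$\left(12 + \left(\left(\left(-2 + \frac{2}{7}\right) + 5\right) - 20\right)\right)^{2} = \left(12 + \left(\left(- \frac{12}{7} + 5\right) - 20\right)\right)^{2} = \left(12 + \left(\frac{23}{7} - 20\right)\right)^{2} = \left(12 - \frac{117}{7}\right)^{2} = \left(- \frac{33}{7}\right)^{2} = \frac{1089}{49}$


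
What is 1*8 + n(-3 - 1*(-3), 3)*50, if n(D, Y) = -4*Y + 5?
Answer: -342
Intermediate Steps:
n(D, Y) = 5 - 4*Y
1*8 + n(-3 - 1*(-3), 3)*50 = 1*8 + (5 - 4*3)*50 = 8 + (5 - 12)*50 = 8 - 7*50 = 8 - 350 = -342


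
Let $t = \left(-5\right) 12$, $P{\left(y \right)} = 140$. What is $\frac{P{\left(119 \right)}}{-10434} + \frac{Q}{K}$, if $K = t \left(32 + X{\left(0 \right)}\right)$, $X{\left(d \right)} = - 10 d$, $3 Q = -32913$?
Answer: $\frac{19033769}{3338880} \approx 5.7006$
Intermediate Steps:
$Q = -10971$ ($Q = \frac{1}{3} \left(-32913\right) = -10971$)
$t = -60$
$K = -1920$ ($K = - 60 \left(32 - 0\right) = - 60 \left(32 + 0\right) = \left(-60\right) 32 = -1920$)
$\frac{P{\left(119 \right)}}{-10434} + \frac{Q}{K} = \frac{140}{-10434} - \frac{10971}{-1920} = 140 \left(- \frac{1}{10434}\right) - - \frac{3657}{640} = - \frac{70}{5217} + \frac{3657}{640} = \frac{19033769}{3338880}$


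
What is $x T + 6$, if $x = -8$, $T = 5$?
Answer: $-34$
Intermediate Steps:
$x T + 6 = \left(-8\right) 5 + 6 = -40 + 6 = -34$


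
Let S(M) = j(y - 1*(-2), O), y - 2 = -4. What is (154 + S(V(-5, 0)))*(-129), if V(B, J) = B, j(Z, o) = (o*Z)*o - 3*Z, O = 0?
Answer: -19866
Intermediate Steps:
y = -2 (y = 2 - 4 = -2)
j(Z, o) = -3*Z + Z*o**2 (j(Z, o) = (Z*o)*o - 3*Z = Z*o**2 - 3*Z = -3*Z + Z*o**2)
S(M) = 0 (S(M) = (-2 - 1*(-2))*(-3 + 0**2) = (-2 + 2)*(-3 + 0) = 0*(-3) = 0)
(154 + S(V(-5, 0)))*(-129) = (154 + 0)*(-129) = 154*(-129) = -19866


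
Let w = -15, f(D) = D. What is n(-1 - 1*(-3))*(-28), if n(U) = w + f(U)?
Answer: 364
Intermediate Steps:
n(U) = -15 + U
n(-1 - 1*(-3))*(-28) = (-15 + (-1 - 1*(-3)))*(-28) = (-15 + (-1 + 3))*(-28) = (-15 + 2)*(-28) = -13*(-28) = 364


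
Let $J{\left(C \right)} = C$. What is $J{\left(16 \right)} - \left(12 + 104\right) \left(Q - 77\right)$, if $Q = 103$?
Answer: $-3000$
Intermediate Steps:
$J{\left(16 \right)} - \left(12 + 104\right) \left(Q - 77\right) = 16 - \left(12 + 104\right) \left(103 - 77\right) = 16 - 116 \cdot 26 = 16 - 3016 = -3000$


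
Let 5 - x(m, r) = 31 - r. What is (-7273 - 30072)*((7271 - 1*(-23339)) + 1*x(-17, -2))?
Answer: -1142084790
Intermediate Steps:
x(m, r) = -26 + r (x(m, r) = 5 - (31 - r) = 5 + (-31 + r) = -26 + r)
(-7273 - 30072)*((7271 - 1*(-23339)) + 1*x(-17, -2)) = (-7273 - 30072)*((7271 - 1*(-23339)) + 1*(-26 - 2)) = -37345*((7271 + 23339) + 1*(-28)) = -37345*(30610 - 28) = -37345*30582 = -1142084790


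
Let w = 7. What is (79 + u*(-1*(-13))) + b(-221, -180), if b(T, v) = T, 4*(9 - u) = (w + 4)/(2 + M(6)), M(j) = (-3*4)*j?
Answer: -6857/280 ≈ -24.489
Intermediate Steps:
M(j) = -12*j
u = 2531/280 (u = 9 - (7 + 4)/(4*(2 - 12*6)) = 9 - 11/(4*(2 - 72)) = 9 - 11/(4*(-70)) = 9 - 11*(-1)/(4*70) = 9 - ¼*(-11/70) = 9 + 11/280 = 2531/280 ≈ 9.0393)
(79 + u*(-1*(-13))) + b(-221, -180) = (79 + 2531*(-1*(-13))/280) - 221 = (79 + (2531/280)*13) - 221 = (79 + 32903/280) - 221 = 55023/280 - 221 = -6857/280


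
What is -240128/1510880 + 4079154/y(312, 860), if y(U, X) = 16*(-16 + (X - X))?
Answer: -13757084081/863360 ≈ -15934.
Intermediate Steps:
y(U, X) = -256 (y(U, X) = 16*(-16 + 0) = 16*(-16) = -256)
-240128/1510880 + 4079154/y(312, 860) = -240128/1510880 + 4079154/(-256) = -240128*1/1510880 + 4079154*(-1/256) = -1072/6745 - 2039577/128 = -13757084081/863360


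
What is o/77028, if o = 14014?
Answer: 143/786 ≈ 0.18193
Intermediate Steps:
o/77028 = 14014/77028 = 14014*(1/77028) = 143/786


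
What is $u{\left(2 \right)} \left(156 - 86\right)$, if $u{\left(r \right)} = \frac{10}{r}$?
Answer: $350$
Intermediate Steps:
$u{\left(2 \right)} \left(156 - 86\right) = \frac{10}{2} \left(156 - 86\right) = 10 \cdot \frac{1}{2} \cdot 70 = 5 \cdot 70 = 350$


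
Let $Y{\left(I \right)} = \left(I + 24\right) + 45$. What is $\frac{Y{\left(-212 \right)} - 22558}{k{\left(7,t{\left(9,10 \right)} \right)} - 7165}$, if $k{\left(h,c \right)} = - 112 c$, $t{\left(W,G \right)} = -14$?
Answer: $\frac{22701}{5597} \approx 4.0559$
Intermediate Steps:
$Y{\left(I \right)} = 69 + I$ ($Y{\left(I \right)} = \left(24 + I\right) + 45 = 69 + I$)
$\frac{Y{\left(-212 \right)} - 22558}{k{\left(7,t{\left(9,10 \right)} \right)} - 7165} = \frac{\left(69 - 212\right) - 22558}{\left(-112\right) \left(-14\right) - 7165} = \frac{-143 - 22558}{1568 - 7165} = - \frac{22701}{-5597} = \left(-22701\right) \left(- \frac{1}{5597}\right) = \frac{22701}{5597}$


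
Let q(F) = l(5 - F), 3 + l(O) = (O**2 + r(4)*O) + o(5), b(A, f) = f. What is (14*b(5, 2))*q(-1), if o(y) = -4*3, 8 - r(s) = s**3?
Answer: -8820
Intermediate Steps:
r(s) = 8 - s**3
o(y) = -12
l(O) = -15 + O**2 - 56*O (l(O) = -3 + ((O**2 + (8 - 1*4**3)*O) - 12) = -3 + ((O**2 + (8 - 1*64)*O) - 12) = -3 + ((O**2 + (8 - 64)*O) - 12) = -3 + ((O**2 - 56*O) - 12) = -3 + (-12 + O**2 - 56*O) = -15 + O**2 - 56*O)
q(F) = -295 + (5 - F)**2 + 56*F (q(F) = -15 + (5 - F)**2 - 56*(5 - F) = -15 + (5 - F)**2 + (-280 + 56*F) = -295 + (5 - F)**2 + 56*F)
(14*b(5, 2))*q(-1) = (14*2)*(-270 + (-1)**2 + 46*(-1)) = 28*(-270 + 1 - 46) = 28*(-315) = -8820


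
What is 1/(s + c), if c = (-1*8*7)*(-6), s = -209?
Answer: 1/127 ≈ 0.0078740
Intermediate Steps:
c = 336 (c = -8*7*(-6) = -56*(-6) = 336)
1/(s + c) = 1/(-209 + 336) = 1/127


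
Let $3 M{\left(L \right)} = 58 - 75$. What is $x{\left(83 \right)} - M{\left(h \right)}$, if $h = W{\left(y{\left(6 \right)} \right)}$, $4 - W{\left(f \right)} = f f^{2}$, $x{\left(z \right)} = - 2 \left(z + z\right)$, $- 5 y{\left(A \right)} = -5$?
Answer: $- \frac{979}{3} \approx -326.33$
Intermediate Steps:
$y{\left(A \right)} = 1$ ($y{\left(A \right)} = \left(- \frac{1}{5}\right) \left(-5\right) = 1$)
$x{\left(z \right)} = - 4 z$ ($x{\left(z \right)} = - 2 \cdot 2 z = - 4 z$)
$W{\left(f \right)} = 4 - f^{3}$ ($W{\left(f \right)} = 4 - f f^{2} = 4 - f^{3}$)
$h = 3$ ($h = 4 - 1^{3} = 4 - 1 = 3$)
$M{\left(L \right)} = - \frac{17}{3}$ ($M{\left(L \right)} = \frac{58 - 75}{3} = \frac{1}{3} \left(-17\right) = - \frac{17}{3}$)
$x{\left(83 \right)} - M{\left(h \right)} = \left(-4\right) 83 - - \frac{17}{3} = -332 + \frac{17}{3} = - \frac{979}{3}$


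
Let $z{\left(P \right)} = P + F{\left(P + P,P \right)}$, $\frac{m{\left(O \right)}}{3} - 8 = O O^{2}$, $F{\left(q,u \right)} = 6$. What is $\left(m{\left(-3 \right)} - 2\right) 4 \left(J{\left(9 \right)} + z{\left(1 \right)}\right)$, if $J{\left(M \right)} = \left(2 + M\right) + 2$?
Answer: $-4720$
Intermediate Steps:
$m{\left(O \right)} = 24 + 3 O^{3}$ ($m{\left(O \right)} = 24 + 3 O O^{2} = 24 + 3 O^{3}$)
$J{\left(M \right)} = 4 + M$
$z{\left(P \right)} = 6 + P$ ($z{\left(P \right)} = P + 6 = 6 + P$)
$\left(m{\left(-3 \right)} - 2\right) 4 \left(J{\left(9 \right)} + z{\left(1 \right)}\right) = \left(\left(24 + 3 \left(-3\right)^{3}\right) - 2\right) 4 \left(\left(4 + 9\right) + \left(6 + 1\right)\right) = \left(\left(24 + 3 \left(-27\right)\right) - 2\right) 4 \left(13 + 7\right) = \left(\left(24 - 81\right) - 2\right) 4 \cdot 20 = \left(-57 - 2\right) 4 \cdot 20 = \left(-59\right) 4 \cdot 20 = \left(-236\right) 20 = -4720$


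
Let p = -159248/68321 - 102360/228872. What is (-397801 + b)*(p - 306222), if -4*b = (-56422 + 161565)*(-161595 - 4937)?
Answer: -6135471569630629197690/4577507 ≈ -1.3404e+15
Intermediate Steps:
p = -5430093227/1954595489 (p = -159248*1/68321 - 102360*1/228872 = -159248/68321 - 12795/28609 = -5430093227/1954595489 ≈ -2.7781)
b = 4377418519 (b = -(-56422 + 161565)*(-161595 - 4937)/4 = -105143*(-166532)/4 = -1/4*(-17509674076) = 4377418519)
(-397801 + b)*(p - 306222) = (-397801 + 4377418519)*(-5430093227/1954595489 - 306222) = 4377020718*(-598545569925785/1954595489) = -6135471569630629197690/4577507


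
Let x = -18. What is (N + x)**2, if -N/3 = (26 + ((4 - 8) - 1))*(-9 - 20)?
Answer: 3272481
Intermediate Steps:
N = 1827 (N = -3*(26 + ((4 - 8) - 1))*(-9 - 20) = -3*(26 + (-4 - 1))*(-29) = -3*(26 - 5)*(-29) = -63*(-29) = -3*(-609) = 1827)
(N + x)**2 = (1827 - 18)**2 = 1809**2 = 3272481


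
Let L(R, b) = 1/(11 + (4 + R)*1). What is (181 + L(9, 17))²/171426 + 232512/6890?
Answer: 11544315649381/340164040320 ≈ 33.938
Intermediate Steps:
L(R, b) = 1/(15 + R) (L(R, b) = 1/(11 + (4 + R)) = 1/(15 + R))
(181 + L(9, 17))²/171426 + 232512/6890 = (181 + 1/(15 + 9))²/171426 + 232512/6890 = (181 + 1/24)²*(1/171426) + 232512*(1/6890) = (181 + 1/24)²*(1/171426) + 116256/3445 = (4345/24)²*(1/171426) + 116256/3445 = (18879025/576)*(1/171426) + 116256/3445 = 18879025/98741376 + 116256/3445 = 11544315649381/340164040320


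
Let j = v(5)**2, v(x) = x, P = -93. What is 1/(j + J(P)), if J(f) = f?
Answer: -1/68 ≈ -0.014706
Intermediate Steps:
j = 25 (j = 5**2 = 25)
1/(j + J(P)) = 1/(25 - 93) = 1/(-68) = -1/68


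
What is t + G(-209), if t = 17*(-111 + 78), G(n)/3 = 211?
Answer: 72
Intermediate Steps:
G(n) = 633 (G(n) = 3*211 = 633)
t = -561 (t = 17*(-33) = -561)
t + G(-209) = -561 + 633 = 72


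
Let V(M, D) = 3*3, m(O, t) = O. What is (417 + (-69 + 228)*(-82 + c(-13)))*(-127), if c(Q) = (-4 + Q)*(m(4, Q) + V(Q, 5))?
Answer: 6065520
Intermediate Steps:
V(M, D) = 9
c(Q) = -52 + 13*Q (c(Q) = (-4 + Q)*(4 + 9) = (-4 + Q)*13 = -52 + 13*Q)
(417 + (-69 + 228)*(-82 + c(-13)))*(-127) = (417 + (-69 + 228)*(-82 + (-52 + 13*(-13))))*(-127) = (417 + 159*(-82 + (-52 - 169)))*(-127) = (417 + 159*(-82 - 221))*(-127) = (417 + 159*(-303))*(-127) = (417 - 48177)*(-127) = -47760*(-127) = 6065520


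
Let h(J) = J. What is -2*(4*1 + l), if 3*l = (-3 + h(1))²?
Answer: -32/3 ≈ -10.667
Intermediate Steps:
l = 4/3 (l = (-3 + 1)²/3 = (⅓)*(-2)² = (⅓)*4 = 4/3 ≈ 1.3333)
-2*(4*1 + l) = -2*(4*1 + 4/3) = -2*(4 + 4/3) = -2*16/3 = -32/3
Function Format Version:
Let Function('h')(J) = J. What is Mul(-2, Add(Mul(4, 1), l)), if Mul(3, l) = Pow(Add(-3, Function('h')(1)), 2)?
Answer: Rational(-32, 3) ≈ -10.667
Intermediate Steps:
l = Rational(4, 3) (l = Mul(Rational(1, 3), Pow(Add(-3, 1), 2)) = Mul(Rational(1, 3), Pow(-2, 2)) = Mul(Rational(1, 3), 4) = Rational(4, 3) ≈ 1.3333)
Mul(-2, Add(Mul(4, 1), l)) = Mul(-2, Add(Mul(4, 1), Rational(4, 3))) = Mul(-2, Add(4, Rational(4, 3))) = Mul(-2, Rational(16, 3)) = Rational(-32, 3)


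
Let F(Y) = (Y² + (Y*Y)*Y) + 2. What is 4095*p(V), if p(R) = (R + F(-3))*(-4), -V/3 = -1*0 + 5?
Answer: 507780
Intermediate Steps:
F(Y) = 2 + Y² + Y³ (F(Y) = (Y² + Y²*Y) + 2 = (Y² + Y³) + 2 = 2 + Y² + Y³)
V = -15 (V = -3*(-1*0 + 5) = -3*(0 + 5) = -3*5 = -15)
p(R) = 64 - 4*R (p(R) = (R + (2 + (-3)² + (-3)³))*(-4) = (R + (2 + 9 - 27))*(-4) = (R - 16)*(-4) = (-16 + R)*(-4) = 64 - 4*R)
4095*p(V) = 4095*(64 - 4*(-15)) = 4095*(64 + 60) = 4095*124 = 507780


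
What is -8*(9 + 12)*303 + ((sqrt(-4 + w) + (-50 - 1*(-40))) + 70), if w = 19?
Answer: -50844 + sqrt(15) ≈ -50840.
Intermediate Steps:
-8*(9 + 12)*303 + ((sqrt(-4 + w) + (-50 - 1*(-40))) + 70) = -8*(9 + 12)*303 + ((sqrt(-4 + 19) + (-50 - 1*(-40))) + 70) = -8*21*303 + ((sqrt(15) + (-50 + 40)) + 70) = -168*303 + ((sqrt(15) - 10) + 70) = -50904 + ((-10 + sqrt(15)) + 70) = -50904 + (60 + sqrt(15)) = -50844 + sqrt(15)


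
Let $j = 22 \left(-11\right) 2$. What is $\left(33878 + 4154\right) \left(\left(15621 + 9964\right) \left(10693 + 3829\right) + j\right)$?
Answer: $14130595104352$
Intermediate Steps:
$j = -484$ ($j = \left(-242\right) 2 = -484$)
$\left(33878 + 4154\right) \left(\left(15621 + 9964\right) \left(10693 + 3829\right) + j\right) = \left(33878 + 4154\right) \left(\left(15621 + 9964\right) \left(10693 + 3829\right) - 484\right) = 38032 \left(25585 \cdot 14522 - 484\right) = 38032 \left(371545370 - 484\right) = 38032 \cdot 371544886 = 14130595104352$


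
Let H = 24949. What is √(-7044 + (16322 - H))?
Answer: I*√15671 ≈ 125.18*I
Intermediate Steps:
√(-7044 + (16322 - H)) = √(-7044 + (16322 - 1*24949)) = √(-7044 + (16322 - 24949)) = √(-7044 - 8627) = √(-15671) = I*√15671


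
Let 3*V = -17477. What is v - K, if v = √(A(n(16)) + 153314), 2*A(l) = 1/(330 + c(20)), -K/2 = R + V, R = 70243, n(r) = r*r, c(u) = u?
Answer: 386504/3 + √751238607/70 ≈ 1.2923e+5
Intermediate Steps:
n(r) = r²
V = -17477/3 (V = (⅓)*(-17477) = -17477/3 ≈ -5825.7)
K = -386504/3 (K = -2*(70243 - 17477/3) = -2*193252/3 = -386504/3 ≈ -1.2883e+5)
A(l) = 1/700 (A(l) = 1/(2*(330 + 20)) = (½)/350 = (½)*(1/350) = 1/700)
v = √751238607/70 (v = √(1/700 + 153314) = √(107319801/700) = √751238607/70 ≈ 391.55)
v - K = √751238607/70 - 1*(-386504/3) = √751238607/70 + 386504/3 = 386504/3 + √751238607/70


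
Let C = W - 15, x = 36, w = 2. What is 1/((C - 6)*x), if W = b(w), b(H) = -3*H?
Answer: -1/972 ≈ -0.0010288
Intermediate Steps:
W = -6 (W = -3*2 = -6)
C = -21 (C = -6 - 15 = -21)
1/((C - 6)*x) = 1/((-21 - 6)*36) = 1/(-27*36) = 1/(-972) = -1/972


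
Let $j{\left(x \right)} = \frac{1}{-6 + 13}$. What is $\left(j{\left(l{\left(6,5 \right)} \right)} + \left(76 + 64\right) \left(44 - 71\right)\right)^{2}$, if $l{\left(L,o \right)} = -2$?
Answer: $\frac{700078681}{49} \approx 1.4287 \cdot 10^{7}$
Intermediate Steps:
$j{\left(x \right)} = \frac{1}{7}$
$\left(j{\left(l{\left(6,5 \right)} \right)} + \left(76 + 64\right) \left(44 - 71\right)\right)^{2} = \left(\frac{1}{7} + \left(76 + 64\right) \left(44 - 71\right)\right)^{2} = \left(\frac{1}{7} + 140 \left(-27\right)\right)^{2} = \left(\frac{1}{7} - 3780\right)^{2} = \left(- \frac{26459}{7}\right)^{2} = \frac{700078681}{49}$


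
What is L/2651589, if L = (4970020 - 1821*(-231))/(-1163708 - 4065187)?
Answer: -5390671/13864880464155 ≈ -3.8880e-7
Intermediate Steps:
L = -5390671/5228895 (L = (4970020 + 420651)/(-5228895) = 5390671*(-1/5228895) = -5390671/5228895 ≈ -1.0309)
L/2651589 = -5390671/5228895/2651589 = -5390671/5228895*1/2651589 = -5390671/13864880464155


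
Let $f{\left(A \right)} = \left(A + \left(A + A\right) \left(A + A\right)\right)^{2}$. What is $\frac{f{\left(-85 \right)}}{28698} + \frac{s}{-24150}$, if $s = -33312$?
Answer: $\frac{1114044612307}{38503150} \approx 28934.0$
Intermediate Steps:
$f{\left(A \right)} = \left(A + 4 A^{2}\right)^{2}$ ($f{\left(A \right)} = \left(A + 2 A 2 A\right)^{2} = \left(A + 4 A^{2}\right)^{2}$)
$\frac{f{\left(-85 \right)}}{28698} + \frac{s}{-24150} = \frac{\left(-85\right)^{2} \left(1 + 4 \left(-85\right)\right)^{2}}{28698} - \frac{33312}{-24150} = 7225 \left(1 - 340\right)^{2} \cdot \frac{1}{28698} - - \frac{5552}{4025} = 7225 \left(-339\right)^{2} \cdot \frac{1}{28698} + \frac{5552}{4025} = 7225 \cdot 114921 \cdot \frac{1}{28698} + \frac{5552}{4025} = 830304225 \cdot \frac{1}{28698} + \frac{5552}{4025} = \frac{276768075}{9566} + \frac{5552}{4025} = \frac{1114044612307}{38503150}$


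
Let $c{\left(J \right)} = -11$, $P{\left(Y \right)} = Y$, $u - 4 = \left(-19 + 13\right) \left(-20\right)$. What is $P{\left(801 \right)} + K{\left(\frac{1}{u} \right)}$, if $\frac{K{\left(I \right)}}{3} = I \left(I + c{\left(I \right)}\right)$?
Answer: $\frac{12312087}{15376} \approx 800.73$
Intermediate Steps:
$u = 124$ ($u = 4 + \left(-19 + 13\right) \left(-20\right) = 4 - -120 = 4 + 120 = 124$)
$K{\left(I \right)} = 3 I \left(-11 + I\right)$ ($K{\left(I \right)} = 3 I \left(I - 11\right) = 3 I \left(-11 + I\right)$)
$P{\left(801 \right)} + K{\left(\frac{1}{u} \right)} = 801 + \frac{3 \left(-11 + \frac{1}{124}\right)}{124} = 801 + 3 \cdot \frac{1}{124} \left(-11 + \frac{1}{124}\right) = 801 + 3 \cdot \frac{1}{124} \left(- \frac{1363}{124}\right) = 801 - \frac{4089}{15376} = \frac{12312087}{15376}$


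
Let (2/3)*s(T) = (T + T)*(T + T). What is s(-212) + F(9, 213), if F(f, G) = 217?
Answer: 269881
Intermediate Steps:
s(T) = 6*T**2 (s(T) = 3*((T + T)*(T + T))/2 = 3*((2*T)*(2*T))/2 = 3*(4*T**2)/2 = 6*T**2)
s(-212) + F(9, 213) = 6*(-212)**2 + 217 = 6*44944 + 217 = 269664 + 217 = 269881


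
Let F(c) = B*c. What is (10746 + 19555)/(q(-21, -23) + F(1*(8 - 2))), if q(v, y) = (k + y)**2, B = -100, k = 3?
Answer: -30301/200 ≈ -151.50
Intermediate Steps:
F(c) = -100*c
q(v, y) = (3 + y)**2
(10746 + 19555)/(q(-21, -23) + F(1*(8 - 2))) = (10746 + 19555)/((3 - 23)**2 - 100*(8 - 2)) = 30301/((-20)**2 - 100*6) = 30301/(400 - 100*6) = 30301/(400 - 600) = 30301/(-200) = 30301*(-1/200) = -30301/200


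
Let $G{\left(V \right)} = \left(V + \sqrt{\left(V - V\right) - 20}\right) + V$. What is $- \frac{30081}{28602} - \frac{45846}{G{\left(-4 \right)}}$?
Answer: $\frac{41618141}{9534} + \frac{7641 i \sqrt{5}}{7} \approx 4365.2 + 2440.8 i$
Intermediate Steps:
$G{\left(V \right)} = 2 V + 2 i \sqrt{5}$ ($G{\left(V \right)} = \left(V + \sqrt{0 - 20}\right) + V = \left(V + \sqrt{-20}\right) + V = \left(V + 2 i \sqrt{5}\right) + V = 2 V + 2 i \sqrt{5}$)
$- \frac{30081}{28602} - \frac{45846}{G{\left(-4 \right)}} = - \frac{30081}{28602} - \frac{45846}{2 \left(-4\right) + 2 i \sqrt{5}} = \left(-30081\right) \frac{1}{28602} - \frac{45846}{-8 + 2 i \sqrt{5}} = - \frac{10027}{9534} - \frac{45846}{-8 + 2 i \sqrt{5}}$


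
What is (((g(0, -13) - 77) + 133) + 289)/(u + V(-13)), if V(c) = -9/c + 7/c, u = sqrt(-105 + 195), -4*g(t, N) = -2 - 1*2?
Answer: -4498/7603 + 87711*sqrt(10)/7603 ≈ 35.890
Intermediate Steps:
g(t, N) = 1 (g(t, N) = -(-2 - 1*2)/4 = -(-2 - 2)/4 = -1/4*(-4) = 1)
u = 3*sqrt(10) (u = sqrt(90) = 3*sqrt(10) ≈ 9.4868)
V(c) = -2/c
(((g(0, -13) - 77) + 133) + 289)/(u + V(-13)) = (((1 - 77) + 133) + 289)/(3*sqrt(10) - 2/(-13)) = ((-76 + 133) + 289)/(3*sqrt(10) - 2*(-1/13)) = (57 + 289)/(3*sqrt(10) + 2/13) = 346/(2/13 + 3*sqrt(10))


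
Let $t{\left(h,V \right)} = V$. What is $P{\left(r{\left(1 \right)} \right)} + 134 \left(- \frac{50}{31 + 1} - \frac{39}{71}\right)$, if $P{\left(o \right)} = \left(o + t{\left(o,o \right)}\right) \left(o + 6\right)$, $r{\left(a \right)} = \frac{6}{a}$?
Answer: $- \frac{78941}{568} \approx -138.98$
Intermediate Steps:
$P{\left(o \right)} = 2 o \left(6 + o\right)$ ($P{\left(o \right)} = \left(o + o\right) \left(o + 6\right) = 2 o \left(6 + o\right)$)
$P{\left(r{\left(1 \right)} \right)} + 134 \left(- \frac{50}{31 + 1} - \frac{39}{71}\right) = 2 \cdot \frac{6}{1} \left(6 + \frac{6}{1}\right) + 134 \left(- \frac{50}{31 + 1} - \frac{39}{71}\right) = 2 \cdot 6 \cdot 1 \left(6 + 6 \cdot 1\right) + 134 \left(- \frac{50}{32} - \frac{39}{71}\right) = 2 \cdot 6 \left(6 + 6\right) + 134 \left(\left(-50\right) \frac{1}{32} - \frac{39}{71}\right) = 2 \cdot 6 \cdot 12 + 134 \left(- \frac{25}{16} - \frac{39}{71}\right) = 144 + 134 \left(- \frac{2399}{1136}\right) = 144 - \frac{160733}{568} = - \frac{78941}{568}$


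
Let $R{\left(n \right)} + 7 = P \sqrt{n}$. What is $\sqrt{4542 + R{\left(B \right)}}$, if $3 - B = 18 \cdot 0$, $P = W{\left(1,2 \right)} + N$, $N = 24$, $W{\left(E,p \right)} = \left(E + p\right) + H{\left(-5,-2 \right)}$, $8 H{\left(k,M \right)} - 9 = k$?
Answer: $\frac{\sqrt{18140 + 110 \sqrt{3}}}{2} \approx 67.695$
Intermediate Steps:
$H{\left(k,M \right)} = \frac{9}{8} + \frac{k}{8}$
$W{\left(E,p \right)} = \frac{1}{2} + E + p$ ($W{\left(E,p \right)} = \left(E + p\right) + \left(\frac{9}{8} + \frac{1}{8} \left(-5\right)\right) = \left(E + p\right) + \left(\frac{9}{8} - \frac{5}{8}\right) = \left(E + p\right) + \frac{1}{2} = \frac{1}{2} + E + p$)
$P = \frac{55}{2}$ ($P = \left(\frac{1}{2} + 1 + 2\right) + 24 = \frac{7}{2} + 24 = \frac{55}{2} \approx 27.5$)
$B = 3$ ($B = 3 - 18 \cdot 0 = 3 - 0 = 3 + 0 = 3$)
$R{\left(n \right)} = -7 + \frac{55 \sqrt{n}}{2}$
$\sqrt{4542 + R{\left(B \right)}} = \sqrt{4542 - \left(7 - \frac{55 \sqrt{3}}{2}\right)} = \sqrt{4535 + \frac{55 \sqrt{3}}{2}}$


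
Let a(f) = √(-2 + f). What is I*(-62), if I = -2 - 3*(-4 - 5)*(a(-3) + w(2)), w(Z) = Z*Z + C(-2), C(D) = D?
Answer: -3224 - 1674*I*√5 ≈ -3224.0 - 3743.2*I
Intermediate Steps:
w(Z) = -2 + Z² (w(Z) = Z*Z - 2 = Z² - 2 = -2 + Z²)
I = 52 + 27*I*√5 (I = -2 - 3*(-4 - 5)*(√(-2 - 3) + (-2 + 2²)) = -2 - (-27)*(√(-5) + (-2 + 4)) = -2 - (-27)*(I*√5 + 2) = -2 - (-27)*(2 + I*√5) = -2 - 3*(-18 - 9*I*√5) = -2 + (54 + 27*I*√5) = 52 + 27*I*√5 ≈ 52.0 + 60.374*I)
I*(-62) = (52 + 27*I*√5)*(-62) = -3224 - 1674*I*√5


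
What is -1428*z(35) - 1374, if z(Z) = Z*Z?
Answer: -1750674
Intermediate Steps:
z(Z) = Z²
-1428*z(35) - 1374 = -1428*35² - 1374 = -1428*1225 - 1374 = -1749300 - 1374 = -1750674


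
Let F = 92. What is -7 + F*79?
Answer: 7261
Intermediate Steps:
-7 + F*79 = -7 + 92*79 = -7 + 7268 = 7261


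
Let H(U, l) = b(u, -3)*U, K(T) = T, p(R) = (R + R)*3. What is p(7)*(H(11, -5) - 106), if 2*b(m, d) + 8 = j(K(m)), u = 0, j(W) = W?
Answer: -6300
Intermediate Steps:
p(R) = 6*R (p(R) = (2*R)*3 = 6*R)
b(m, d) = -4 + m/2
H(U, l) = -4*U (H(U, l) = (-4 + (1/2)*0)*U = (-4 + 0)*U = -4*U)
p(7)*(H(11, -5) - 106) = (6*7)*(-4*11 - 106) = 42*(-44 - 106) = 42*(-150) = -6300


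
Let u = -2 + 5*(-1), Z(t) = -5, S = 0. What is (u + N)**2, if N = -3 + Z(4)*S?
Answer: 100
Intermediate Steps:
N = -3 (N = -3 - 5*0 = -3 + 0 = -3)
u = -7 (u = -2 - 5 = -7)
(u + N)**2 = (-7 - 3)**2 = (-10)**2 = 100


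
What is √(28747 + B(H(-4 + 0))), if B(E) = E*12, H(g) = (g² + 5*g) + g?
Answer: √28651 ≈ 169.27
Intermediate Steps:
H(g) = g² + 6*g
B(E) = 12*E
√(28747 + B(H(-4 + 0))) = √(28747 + 12*((-4 + 0)*(6 + (-4 + 0)))) = √(28747 + 12*(-4*(6 - 4))) = √(28747 + 12*(-4*2)) = √(28747 + 12*(-8)) = √(28747 - 96) = √28651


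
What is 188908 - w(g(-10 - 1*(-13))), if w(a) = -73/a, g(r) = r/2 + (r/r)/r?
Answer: 2078426/11 ≈ 1.8895e+5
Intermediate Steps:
g(r) = 1/r + r/2 (g(r) = r*(1/2) + 1/r = r/2 + 1/r = 1/r + r/2)
188908 - w(g(-10 - 1*(-13))) = 188908 - (-73)/(1/(-10 - 1*(-13)) + (-10 - 1*(-13))/2) = 188908 - (-73)/(1/(-10 + 13) + (-10 + 13)/2) = 188908 - (-73)/(1/3 + (1/2)*3) = 188908 - (-73)/(1/3 + 3/2) = 188908 - (-73)/11/6 = 188908 - (-73)*6/11 = 188908 - 1*(-438/11) = 188908 + 438/11 = 2078426/11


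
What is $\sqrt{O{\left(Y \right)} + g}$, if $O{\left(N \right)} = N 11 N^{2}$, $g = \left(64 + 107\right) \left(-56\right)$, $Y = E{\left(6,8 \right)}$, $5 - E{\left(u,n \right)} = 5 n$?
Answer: $i \sqrt{481201} \approx 693.69 i$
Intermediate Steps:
$E{\left(u,n \right)} = 5 - 5 n$
$Y = -35$ ($Y = 5 - 40 = -35$)
$g = -9576$ ($g = 171 \left(-56\right) = -9576$)
$O{\left(N \right)} = 11 N^{3}$ ($O{\left(N \right)} = 11 N N^{2} = 11 N^{3}$)
$\sqrt{O{\left(Y \right)} + g} = \sqrt{11 \left(-35\right)^{3} - 9576} = \sqrt{11 \left(-42875\right) - 9576} = \sqrt{-471625 - 9576} = \sqrt{-481201} = i \sqrt{481201}$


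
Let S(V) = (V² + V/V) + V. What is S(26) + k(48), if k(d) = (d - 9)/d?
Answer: 11261/16 ≈ 703.81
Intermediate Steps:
S(V) = 1 + V + V² (S(V) = (V² + 1) + V = (1 + V²) + V = 1 + V + V²)
k(d) = (-9 + d)/d
S(26) + k(48) = (1 + 26 + 26²) + (-9 + 48)/48 = (1 + 26 + 676) + (1/48)*39 = 703 + 13/16 = 11261/16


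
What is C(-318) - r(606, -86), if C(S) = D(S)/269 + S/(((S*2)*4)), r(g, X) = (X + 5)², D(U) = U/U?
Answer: -14118995/2152 ≈ -6560.9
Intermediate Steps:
D(U) = 1
r(g, X) = (5 + X)²
C(S) = 277/2152 (C(S) = 1/269 + S/(((S*2)*4)) = 1*(1/269) + S/(((2*S)*4)) = 1/269 + S/((8*S)) = 1/269 + S*(1/(8*S)) = 1/269 + ⅛ = 277/2152)
C(-318) - r(606, -86) = 277/2152 - (5 - 86)² = 277/2152 - 1*(-81)² = 277/2152 - 1*6561 = 277/2152 - 6561 = -14118995/2152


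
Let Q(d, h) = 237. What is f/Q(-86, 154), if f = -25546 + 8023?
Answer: -5841/79 ≈ -73.937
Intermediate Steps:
f = -17523
f/Q(-86, 154) = -17523/237 = -17523*1/237 = -5841/79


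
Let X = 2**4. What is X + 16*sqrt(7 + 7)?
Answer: 16 + 16*sqrt(14) ≈ 75.866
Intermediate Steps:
X = 16
X + 16*sqrt(7 + 7) = 16 + 16*sqrt(7 + 7) = 16 + 16*sqrt(14)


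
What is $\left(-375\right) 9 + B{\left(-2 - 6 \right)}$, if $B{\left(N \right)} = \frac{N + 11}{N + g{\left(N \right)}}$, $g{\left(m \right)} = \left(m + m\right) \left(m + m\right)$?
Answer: $- \frac{836997}{248} \approx -3375.0$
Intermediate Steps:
$g{\left(m \right)} = 4 m^{2}$ ($g{\left(m \right)} = 2 m 2 m = 4 m^{2}$)
$B{\left(N \right)} = \frac{11 + N}{N + 4 N^{2}}$ ($B{\left(N \right)} = \frac{N + 11}{N + 4 N^{2}} = \frac{11 + N}{N + 4 N^{2}}$)
$\left(-375\right) 9 + B{\left(-2 - 6 \right)} = \left(-375\right) 9 + \frac{11 - 8}{\left(-2 - 6\right) \left(1 + 4 \left(-2 - 6\right)\right)} = -3375 + \frac{11 - 8}{\left(-8\right) \left(1 + 4 \left(-8\right)\right)} = -3375 - \frac{1}{8} \frac{1}{1 - 32} \cdot 3 = -3375 - \frac{1}{8} \frac{1}{-31} \cdot 3 = -3375 - \left(- \frac{1}{248}\right) 3 = -3375 + \frac{3}{248} = - \frac{836997}{248}$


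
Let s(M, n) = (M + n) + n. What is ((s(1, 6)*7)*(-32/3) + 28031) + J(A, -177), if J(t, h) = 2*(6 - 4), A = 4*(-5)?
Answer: 81193/3 ≈ 27064.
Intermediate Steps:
A = -20
J(t, h) = 4 (J(t, h) = 2*2 = 4)
s(M, n) = M + 2*n
((s(1, 6)*7)*(-32/3) + 28031) + J(A, -177) = (((1 + 2*6)*7)*(-32/3) + 28031) + 4 = (((1 + 12)*7)*(-32*1/3) + 28031) + 4 = ((13*7)*(-32/3) + 28031) + 4 = (91*(-32/3) + 28031) + 4 = (-2912/3 + 28031) + 4 = 81181/3 + 4 = 81193/3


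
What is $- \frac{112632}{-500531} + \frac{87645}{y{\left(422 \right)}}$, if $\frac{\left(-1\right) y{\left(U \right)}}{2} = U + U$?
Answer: $- \frac{43678916679}{844896328} \approx -51.697$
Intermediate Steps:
$y{\left(U \right)} = - 4 U$ ($y{\left(U \right)} = - 2 \left(U + U\right) = - 2 \cdot 2 U = - 4 U$)
$- \frac{112632}{-500531} + \frac{87645}{y{\left(422 \right)}} = - \frac{112632}{-500531} + \frac{87645}{\left(-4\right) 422} = \left(-112632\right) \left(- \frac{1}{500531}\right) + \frac{87645}{-1688} = \frac{112632}{500531} + 87645 \left(- \frac{1}{1688}\right) = \frac{112632}{500531} - \frac{87645}{1688} = - \frac{43678916679}{844896328}$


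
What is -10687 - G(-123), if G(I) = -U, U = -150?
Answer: -10837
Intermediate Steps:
G(I) = 150 (G(I) = -1*(-150) = 150)
-10687 - G(-123) = -10687 - 1*150 = -10687 - 150 = -10837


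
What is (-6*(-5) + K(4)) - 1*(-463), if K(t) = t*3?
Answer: 505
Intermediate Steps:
K(t) = 3*t
(-6*(-5) + K(4)) - 1*(-463) = (-6*(-5) + 3*4) - 1*(-463) = (30 + 12) + 463 = 42 + 463 = 505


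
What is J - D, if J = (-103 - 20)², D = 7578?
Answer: 7551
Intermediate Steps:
J = 15129 (J = (-123)² = 15129)
J - D = 15129 - 1*7578 = 15129 - 7578 = 7551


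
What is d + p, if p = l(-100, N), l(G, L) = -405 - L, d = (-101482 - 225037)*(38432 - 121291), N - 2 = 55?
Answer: 27055037359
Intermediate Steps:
N = 57 (N = 2 + 55 = 57)
d = 27055037821 (d = -326519*(-82859) = 27055037821)
p = -462 (p = -405 - 1*57 = -405 - 57 = -462)
d + p = 27055037821 - 462 = 27055037359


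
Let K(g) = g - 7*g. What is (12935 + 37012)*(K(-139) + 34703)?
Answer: 1774966539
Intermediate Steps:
K(g) = -6*g
(12935 + 37012)*(K(-139) + 34703) = (12935 + 37012)*(-6*(-139) + 34703) = 49947*(834 + 34703) = 49947*35537 = 1774966539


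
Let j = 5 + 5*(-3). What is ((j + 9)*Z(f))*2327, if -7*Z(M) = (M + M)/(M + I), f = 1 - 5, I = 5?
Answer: -18616/7 ≈ -2659.4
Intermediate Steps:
j = -10 (j = 5 - 15 = -10)
f = -4
Z(M) = -2*M/(7*(5 + M)) (Z(M) = -(M + M)/(7*(M + 5)) = -2*M/(7*(5 + M)))
((j + 9)*Z(f))*2327 = ((-10 + 9)*(-2*(-4)/(35 + 7*(-4))))*2327 = -(-2)*(-4)/(35 - 28)*2327 = -(-2)*(-4)/7*2327 = -1*8/7*2327 = -8/7*2327 = -18616/7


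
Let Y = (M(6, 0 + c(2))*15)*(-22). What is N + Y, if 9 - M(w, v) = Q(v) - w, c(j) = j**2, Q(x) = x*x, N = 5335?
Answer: 5665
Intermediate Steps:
Q(x) = x**2
M(w, v) = 9 + w - v**2 (M(w, v) = 9 - (v**2 - w) = 9 + (w - v**2) = 9 + w - v**2)
Y = 330 (Y = ((9 + 6 - (0 + 2**2)**2)*15)*(-22) = ((9 + 6 - (0 + 4)**2)*15)*(-22) = ((9 + 6 - 1*4**2)*15)*(-22) = ((9 + 6 - 1*16)*15)*(-22) = ((9 + 6 - 16)*15)*(-22) = -1*15*(-22) = -15*(-22) = 330)
N + Y = 5335 + 330 = 5665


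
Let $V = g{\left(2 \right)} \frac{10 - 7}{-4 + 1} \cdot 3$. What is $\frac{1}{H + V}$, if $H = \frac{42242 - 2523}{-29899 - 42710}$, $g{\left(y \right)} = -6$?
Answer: $\frac{72609}{1267243} \approx 0.057297$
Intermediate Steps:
$V = 18$ ($V = - 6 \frac{10 - 7}{-4 + 1} \cdot 3 = - 6 \frac{3}{-3} \cdot 3 = - 6 \cdot 3 \left(- \frac{1}{3}\right) 3 = \left(-6\right) \left(-1\right) 3 = 6 \cdot 3 = 18$)
$H = - \frac{39719}{72609}$ ($H = \frac{39719}{-72609} = 39719 \left(- \frac{1}{72609}\right) = - \frac{39719}{72609} \approx -0.54703$)
$\frac{1}{H + V} = \frac{1}{- \frac{39719}{72609} + 18} = \frac{1}{\frac{1267243}{72609}} = \frac{72609}{1267243}$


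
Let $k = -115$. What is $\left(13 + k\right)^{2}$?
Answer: $10404$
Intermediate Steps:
$\left(13 + k\right)^{2} = \left(13 - 115\right)^{2} = \left(-102\right)^{2} = 10404$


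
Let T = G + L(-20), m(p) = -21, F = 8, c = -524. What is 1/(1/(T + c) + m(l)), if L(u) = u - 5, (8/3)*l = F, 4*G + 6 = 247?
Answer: -1955/41059 ≈ -0.047614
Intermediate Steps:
G = 241/4 (G = -3/2 + (¼)*247 = -3/2 + 247/4 = 241/4 ≈ 60.250)
l = 3 (l = (3/8)*8 = 3)
L(u) = -5 + u
T = 141/4 (T = 241/4 + (-5 - 20) = 241/4 - 25 = 141/4 ≈ 35.250)
1/(1/(T + c) + m(l)) = 1/(1/(141/4 - 524) - 21) = 1/(1/(-1955/4) - 21) = 1/(-4/1955 - 21) = 1/(-41059/1955) = -1955/41059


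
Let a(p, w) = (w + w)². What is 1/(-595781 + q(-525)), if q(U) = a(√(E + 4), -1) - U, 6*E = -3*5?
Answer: -1/595252 ≈ -1.6800e-6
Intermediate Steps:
E = -5/2 (E = (-3*5)/6 = (⅙)*(-15) = -5/2 ≈ -2.5000)
a(p, w) = 4*w² (a(p, w) = (2*w)² = 4*w²)
q(U) = 4 - U (q(U) = 4*(-1)² - U = 4*1 - U = 4 - U)
1/(-595781 + q(-525)) = 1/(-595781 + (4 - 1*(-525))) = 1/(-595781 + (4 + 525)) = 1/(-595781 + 529) = 1/(-595252) = -1/595252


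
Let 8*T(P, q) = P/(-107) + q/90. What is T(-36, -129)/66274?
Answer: -3521/1701916320 ≈ -2.0688e-6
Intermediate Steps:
T(P, q) = -P/856 + q/720 (T(P, q) = (P/(-107) + q/90)/8 = (P*(-1/107) + q*(1/90))/8 = (-P/107 + q/90)/8 = -P/856 + q/720)
T(-36, -129)/66274 = (-1/856*(-36) + (1/720)*(-129))/66274 = (9/214 - 43/240)*(1/66274) = -3521/25680*1/66274 = -3521/1701916320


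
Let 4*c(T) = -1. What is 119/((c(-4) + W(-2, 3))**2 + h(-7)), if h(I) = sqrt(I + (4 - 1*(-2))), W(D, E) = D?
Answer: 9072/401 - 1792*I/401 ≈ 22.623 - 4.4688*I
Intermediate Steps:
c(T) = -1/4 (c(T) = (1/4)*(-1) = -1/4)
h(I) = sqrt(6 + I) (h(I) = sqrt(I + (4 + 2)) = sqrt(I + 6) = sqrt(6 + I))
119/((c(-4) + W(-2, 3))**2 + h(-7)) = 119/((-1/4 - 2)**2 + sqrt(6 - 7)) = 119/((-9/4)**2 + sqrt(-1)) = 119/(81/16 + I) = (256*(81/16 - I)/6817)*119 = 1792*(81/16 - I)/401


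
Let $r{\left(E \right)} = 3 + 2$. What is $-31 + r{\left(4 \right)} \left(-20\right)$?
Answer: $-131$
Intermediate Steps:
$r{\left(E \right)} = 5$
$-31 + r{\left(4 \right)} \left(-20\right) = -31 + 5 \left(-20\right) = -31 - 100 = -131$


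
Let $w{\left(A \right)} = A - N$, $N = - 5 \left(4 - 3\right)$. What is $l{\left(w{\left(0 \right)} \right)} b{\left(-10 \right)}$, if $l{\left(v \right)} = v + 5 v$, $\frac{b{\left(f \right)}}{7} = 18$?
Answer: $3780$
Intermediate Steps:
$b{\left(f \right)} = 126$ ($b{\left(f \right)} = 7 \cdot 18 = 126$)
$N = -5$ ($N = \left(-5\right) 1 = -5$)
$w{\left(A \right)} = 5 + A$ ($w{\left(A \right)} = A - -5 = A + 5 = 5 + A$)
$l{\left(v \right)} = 6 v$
$l{\left(w{\left(0 \right)} \right)} b{\left(-10 \right)} = 6 \left(5 + 0\right) 126 = 6 \cdot 5 \cdot 126 = 30 \cdot 126 = 3780$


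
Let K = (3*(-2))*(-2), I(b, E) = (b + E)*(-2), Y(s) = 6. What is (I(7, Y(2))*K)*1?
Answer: -312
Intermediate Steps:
I(b, E) = -2*E - 2*b (I(b, E) = (E + b)*(-2) = -2*E - 2*b)
K = 12 (K = -6*(-2) = 12)
(I(7, Y(2))*K)*1 = ((-2*6 - 2*7)*12)*1 = ((-12 - 14)*12)*1 = -26*12*1 = -312*1 = -312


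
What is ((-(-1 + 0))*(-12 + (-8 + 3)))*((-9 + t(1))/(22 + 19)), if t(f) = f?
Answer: 136/41 ≈ 3.3171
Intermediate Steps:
((-(-1 + 0))*(-12 + (-8 + 3)))*((-9 + t(1))/(22 + 19)) = ((-(-1 + 0))*(-12 + (-8 + 3)))*((-9 + 1)/(22 + 19)) = ((-1*(-1))*(-12 - 5))*(-8/41) = (1*(-17))*(-8*1/41) = -17*(-8/41) = 136/41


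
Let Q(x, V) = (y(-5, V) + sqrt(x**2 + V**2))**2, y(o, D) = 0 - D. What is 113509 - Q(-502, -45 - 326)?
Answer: 113509 - (371 + sqrt(389645))**2 ≈ -8.7695e+5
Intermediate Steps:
y(o, D) = -D
Q(x, V) = (sqrt(V**2 + x**2) - V)**2 (Q(x, V) = (-V + sqrt(x**2 + V**2))**2 = (-V + sqrt(V**2 + x**2))**2 = (sqrt(V**2 + x**2) - V)**2)
113509 - Q(-502, -45 - 326) = 113509 - ((-45 - 326) - sqrt((-45 - 326)**2 + (-502)**2))**2 = 113509 - (-371 - sqrt((-371)**2 + 252004))**2 = 113509 - (-371 - sqrt(137641 + 252004))**2 = 113509 - (-371 - sqrt(389645))**2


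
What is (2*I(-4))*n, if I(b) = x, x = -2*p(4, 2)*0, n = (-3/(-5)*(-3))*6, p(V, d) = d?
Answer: 0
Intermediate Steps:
n = -54/5 (n = (-3*(-⅕)*(-3))*6 = ((⅗)*(-3))*6 = -9/5*6 = -54/5 ≈ -10.800)
x = 0 (x = -2*2*0 = -4*0 = 0)
I(b) = 0
(2*I(-4))*n = (2*0)*(-54/5) = 0*(-54/5) = 0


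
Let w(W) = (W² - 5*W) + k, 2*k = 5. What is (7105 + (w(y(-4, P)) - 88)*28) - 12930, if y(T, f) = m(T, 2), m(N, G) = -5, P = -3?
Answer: -6819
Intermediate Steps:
k = 5/2 (k = (½)*5 = 5/2 ≈ 2.5000)
y(T, f) = -5
w(W) = 5/2 + W² - 5*W (w(W) = (W² - 5*W) + 5/2 = 5/2 + W² - 5*W)
(7105 + (w(y(-4, P)) - 88)*28) - 12930 = (7105 + ((5/2 + (-5)² - 5*(-5)) - 88)*28) - 12930 = (7105 + ((5/2 + 25 + 25) - 88)*28) - 12930 = (7105 + (105/2 - 88)*28) - 12930 = (7105 - 71/2*28) - 12930 = (7105 - 994) - 12930 = 6111 - 12930 = -6819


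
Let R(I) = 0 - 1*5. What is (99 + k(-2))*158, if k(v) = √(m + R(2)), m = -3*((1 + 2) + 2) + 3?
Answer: 15642 + 158*I*√17 ≈ 15642.0 + 651.45*I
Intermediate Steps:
m = -12 (m = -3*(3 + 2) + 3 = -3*5 + 3 = -15 + 3 = -12)
R(I) = -5 (R(I) = 0 - 5 = -5)
k(v) = I*√17 (k(v) = √(-12 - 5) = √(-17) = I*√17)
(99 + k(-2))*158 = (99 + I*√17)*158 = 15642 + 158*I*√17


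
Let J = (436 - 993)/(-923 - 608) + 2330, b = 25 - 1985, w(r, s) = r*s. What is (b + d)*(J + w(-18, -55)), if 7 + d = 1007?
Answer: -4880137920/1531 ≈ -3.1875e+6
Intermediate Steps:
b = -1960
J = 3567787/1531 (J = -557/(-1531) + 2330 = -557*(-1/1531) + 2330 = 557/1531 + 2330 = 3567787/1531 ≈ 2330.4)
d = 1000 (d = -7 + 1007 = 1000)
(b + d)*(J + w(-18, -55)) = (-1960 + 1000)*(3567787/1531 - 18*(-55)) = -960*(3567787/1531 + 990) = -960*5083477/1531 = -4880137920/1531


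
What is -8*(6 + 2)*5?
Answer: -320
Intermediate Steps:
-8*(6 + 2)*5 = -64*5 = -8*40 = -320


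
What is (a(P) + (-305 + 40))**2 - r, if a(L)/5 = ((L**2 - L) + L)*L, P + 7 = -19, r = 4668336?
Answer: 7764872689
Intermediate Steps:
P = -26 (P = -7 - 19 = -26)
a(L) = 5*L**3 (a(L) = 5*(((L**2 - L) + L)*L) = 5*(L**2*L) = 5*L**3)
(a(P) + (-305 + 40))**2 - r = (5*(-26)**3 + (-305 + 40))**2 - 1*4668336 = (5*(-17576) - 265)**2 - 4668336 = (-87880 - 265)**2 - 4668336 = (-88145)**2 - 4668336 = 7769541025 - 4668336 = 7764872689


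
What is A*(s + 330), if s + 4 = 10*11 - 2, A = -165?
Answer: -71610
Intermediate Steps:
s = 104 (s = -4 + (10*11 - 2) = -4 + (110 - 2) = -4 + 108 = 104)
A*(s + 330) = -165*(104 + 330) = -165*434 = -71610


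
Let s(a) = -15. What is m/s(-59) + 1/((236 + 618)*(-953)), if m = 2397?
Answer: -650275743/4069310 ≈ -159.80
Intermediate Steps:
m/s(-59) + 1/((236 + 618)*(-953)) = 2397/(-15) + 1/((236 + 618)*(-953)) = 2397*(-1/15) - 1/953/854 = -799/5 + (1/854)*(-1/953) = -799/5 - 1/813862 = -650275743/4069310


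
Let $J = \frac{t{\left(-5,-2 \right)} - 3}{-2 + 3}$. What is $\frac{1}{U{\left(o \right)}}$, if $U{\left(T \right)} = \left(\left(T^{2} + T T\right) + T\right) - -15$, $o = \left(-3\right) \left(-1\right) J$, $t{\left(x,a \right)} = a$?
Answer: $\frac{1}{450} \approx 0.0022222$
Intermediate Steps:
$J = -5$ ($J = \frac{-2 - 3}{-2 + 3} = - \frac{5}{1} = \left(-5\right) 1 = -5$)
$o = -15$ ($o = \left(-3\right) \left(-1\right) \left(-5\right) = 3 \left(-5\right) = -15$)
$U{\left(T \right)} = 15 + T + 2 T^{2}$ ($U{\left(T \right)} = \left(\left(T^{2} + T^{2}\right) + T\right) + 15 = \left(2 T^{2} + T\right) + 15 = \left(T + 2 T^{2}\right) + 15 = 15 + T + 2 T^{2}$)
$\frac{1}{U{\left(o \right)}} = \frac{1}{15 - 15 + 2 \left(-15\right)^{2}} = \frac{1}{15 - 15 + 2 \cdot 225} = \frac{1}{15 - 15 + 450} = \frac{1}{450}$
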